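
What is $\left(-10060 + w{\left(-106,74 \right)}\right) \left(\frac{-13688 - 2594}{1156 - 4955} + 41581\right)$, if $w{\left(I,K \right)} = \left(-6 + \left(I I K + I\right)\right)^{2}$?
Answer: $\frac{109188995413085867844}{3799} \approx 2.8742 \cdot 10^{16}$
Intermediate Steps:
$w{\left(I,K \right)} = \left(-6 + I + K I^{2}\right)^{2}$ ($w{\left(I,K \right)} = \left(-6 + \left(I^{2} K + I\right)\right)^{2} = \left(-6 + \left(K I^{2} + I\right)\right)^{2} = \left(-6 + \left(I + K I^{2}\right)\right)^{2} = \left(-6 + I + K I^{2}\right)^{2}$)
$\left(-10060 + w{\left(-106,74 \right)}\right) \left(\frac{-13688 - 2594}{1156 - 4955} + 41581\right) = \left(-10060 + \left(-6 - 106 + 74 \left(-106\right)^{2}\right)^{2}\right) \left(\frac{-13688 - 2594}{1156 - 4955} + 41581\right) = \left(-10060 + \left(-6 - 106 + 74 \cdot 11236\right)^{2}\right) \left(- \frac{16282}{-3799} + 41581\right) = \left(-10060 + \left(-6 - 106 + 831464\right)^{2}\right) \left(\left(-16282\right) \left(- \frac{1}{3799}\right) + 41581\right) = \left(-10060 + 831352^{2}\right) \left(\frac{16282}{3799} + 41581\right) = \left(-10060 + 691146147904\right) \frac{157982501}{3799} = 691146137844 \cdot \frac{157982501}{3799} = \frac{109188995413085867844}{3799}$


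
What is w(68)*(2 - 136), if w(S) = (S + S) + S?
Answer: -27336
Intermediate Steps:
w(S) = 3*S (w(S) = 2*S + S = 3*S)
w(68)*(2 - 136) = (3*68)*(2 - 136) = 204*(-134) = -27336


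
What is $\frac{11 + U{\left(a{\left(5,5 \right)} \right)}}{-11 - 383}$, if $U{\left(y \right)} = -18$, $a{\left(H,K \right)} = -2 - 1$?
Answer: $\frac{7}{394} \approx 0.017767$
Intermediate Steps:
$a{\left(H,K \right)} = -3$ ($a{\left(H,K \right)} = -2 - 1 = -3$)
$\frac{11 + U{\left(a{\left(5,5 \right)} \right)}}{-11 - 383} = \frac{11 - 18}{-11 - 383} = - \frac{7}{-394} = \left(-7\right) \left(- \frac{1}{394}\right) = \frac{7}{394}$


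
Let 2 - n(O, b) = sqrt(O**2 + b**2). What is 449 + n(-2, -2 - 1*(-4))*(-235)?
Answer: -21 + 470*sqrt(2) ≈ 643.68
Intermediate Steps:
n(O, b) = 2 - sqrt(O**2 + b**2)
449 + n(-2, -2 - 1*(-4))*(-235) = 449 + (2 - sqrt((-2)**2 + (-2 - 1*(-4))**2))*(-235) = 449 + (2 - sqrt(4 + (-2 + 4)**2))*(-235) = 449 + (2 - sqrt(4 + 2**2))*(-235) = 449 + (2 - sqrt(4 + 4))*(-235) = 449 + (2 - sqrt(8))*(-235) = 449 + (2 - 2*sqrt(2))*(-235) = 449 + (-470 + 470*sqrt(2)) = -21 + 470*sqrt(2)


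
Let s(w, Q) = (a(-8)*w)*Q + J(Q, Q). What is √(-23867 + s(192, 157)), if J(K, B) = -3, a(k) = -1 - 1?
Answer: I*√84158 ≈ 290.1*I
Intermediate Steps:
a(k) = -2
s(w, Q) = -3 - 2*Q*w (s(w, Q) = (-2*w)*Q - 3 = -2*Q*w - 3 = -3 - 2*Q*w)
√(-23867 + s(192, 157)) = √(-23867 + (-3 - 2*157*192)) = √(-23867 + (-3 - 60288)) = √(-23867 - 60291) = √(-84158) = I*√84158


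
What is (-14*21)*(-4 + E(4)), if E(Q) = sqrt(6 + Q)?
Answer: 1176 - 294*sqrt(10) ≈ 246.29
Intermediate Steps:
(-14*21)*(-4 + E(4)) = (-14*21)*(-4 + sqrt(6 + 4)) = -294*(-4 + sqrt(10)) = 1176 - 294*sqrt(10)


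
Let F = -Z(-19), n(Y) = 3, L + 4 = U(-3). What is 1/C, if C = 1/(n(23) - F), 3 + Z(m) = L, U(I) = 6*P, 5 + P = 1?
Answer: -28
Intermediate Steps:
P = -4 (P = -5 + 1 = -4)
U(I) = -24 (U(I) = 6*(-4) = -24)
L = -28 (L = -4 - 24 = -28)
Z(m) = -31 (Z(m) = -3 - 28 = -31)
F = 31 (F = -1*(-31) = 31)
C = -1/28 (C = 1/(3 - 1*31) = 1/(3 - 31) = 1/(-28) = -1/28 ≈ -0.035714)
1/C = 1/(-1/28) = -28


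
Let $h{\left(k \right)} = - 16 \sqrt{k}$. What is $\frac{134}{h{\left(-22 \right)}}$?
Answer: $\frac{67 i \sqrt{22}}{176} \approx 1.7856 i$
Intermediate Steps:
$\frac{134}{h{\left(-22 \right)}} = \frac{134}{\left(-16\right) \sqrt{-22}} = \frac{134}{\left(-16\right) i \sqrt{22}} = 134 \frac{i \sqrt{22}}{352} = \frac{67 i \sqrt{22}}{176}$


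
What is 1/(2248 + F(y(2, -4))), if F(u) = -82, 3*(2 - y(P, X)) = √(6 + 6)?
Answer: 1/2166 ≈ 0.00046168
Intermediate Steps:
y(P, X) = 2 - 2*√3/3 (y(P, X) = 2 - √(6 + 6)/3 = 2 - 2*√3/3)
1/(2248 + F(y(2, -4))) = 1/(2248 - 82) = 1/2166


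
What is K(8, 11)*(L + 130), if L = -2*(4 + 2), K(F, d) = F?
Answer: 944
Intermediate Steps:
L = -12 (L = -2*6 = -12)
K(8, 11)*(L + 130) = 8*(-12 + 130) = 8*118 = 944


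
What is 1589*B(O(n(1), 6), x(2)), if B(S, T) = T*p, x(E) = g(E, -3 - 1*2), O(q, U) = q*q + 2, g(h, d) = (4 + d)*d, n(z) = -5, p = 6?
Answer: 47670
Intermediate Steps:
g(h, d) = d*(4 + d)
O(q, U) = 2 + q**2 (O(q, U) = q**2 + 2 = 2 + q**2)
x(E) = 5 (x(E) = (-3 - 1*2)*(4 + (-3 - 1*2)) = (-3 - 2)*(4 + (-3 - 2)) = -5*(4 - 5) = -5*(-1) = 5)
B(S, T) = 6*T (B(S, T) = T*6 = 6*T)
1589*B(O(n(1), 6), x(2)) = 1589*(6*5) = 1589*30 = 47670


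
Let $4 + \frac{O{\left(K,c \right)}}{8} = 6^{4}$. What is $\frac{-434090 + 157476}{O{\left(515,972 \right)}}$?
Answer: $- \frac{138307}{5168} \approx -26.762$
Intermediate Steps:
$O{\left(K,c \right)} = 10336$ ($O{\left(K,c \right)} = -32 + 8 \cdot 6^{4} = -32 + 8 \cdot 1296 = -32 + 10368 = 10336$)
$\frac{-434090 + 157476}{O{\left(515,972 \right)}} = \frac{-434090 + 157476}{10336} = \left(-276614\right) \frac{1}{10336} = - \frac{138307}{5168}$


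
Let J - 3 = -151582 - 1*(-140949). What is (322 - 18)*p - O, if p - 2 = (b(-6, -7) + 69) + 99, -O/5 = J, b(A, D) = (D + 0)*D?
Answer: 13426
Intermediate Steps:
b(A, D) = D**2 (b(A, D) = D*D = D**2)
J = -10630 (J = 3 + (-151582 - 1*(-140949)) = 3 + (-151582 + 140949) = 3 - 10633 = -10630)
O = 53150 (O = -5*(-10630) = 53150)
p = 219 (p = 2 + (((-7)**2 + 69) + 99) = 2 + ((49 + 69) + 99) = 2 + (118 + 99) = 2 + 217 = 219)
(322 - 18)*p - O = (322 - 18)*219 - 1*53150 = 304*219 - 53150 = 66576 - 53150 = 13426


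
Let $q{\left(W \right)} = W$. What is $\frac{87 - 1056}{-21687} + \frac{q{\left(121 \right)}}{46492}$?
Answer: $\frac{15891625}{336090668} \approx 0.047284$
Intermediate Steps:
$\frac{87 - 1056}{-21687} + \frac{q{\left(121 \right)}}{46492} = \frac{87 - 1056}{-21687} + \frac{121}{46492} = \left(87 - 1056\right) \left(- \frac{1}{21687}\right) + 121 \cdot \frac{1}{46492} = \left(-969\right) \left(- \frac{1}{21687}\right) + \frac{121}{46492} = \frac{323}{7229} + \frac{121}{46492} = \frac{15891625}{336090668}$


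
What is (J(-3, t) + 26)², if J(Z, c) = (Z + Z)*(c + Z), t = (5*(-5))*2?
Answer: 118336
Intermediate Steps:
t = -50 (t = -25*2 = -50)
J(Z, c) = 2*Z*(Z + c) (J(Z, c) = (2*Z)*(Z + c) = 2*Z*(Z + c))
(J(-3, t) + 26)² = (2*(-3)*(-3 - 50) + 26)² = (2*(-3)*(-53) + 26)² = (318 + 26)² = 344² = 118336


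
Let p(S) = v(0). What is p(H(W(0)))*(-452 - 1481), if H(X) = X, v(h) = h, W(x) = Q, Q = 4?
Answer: 0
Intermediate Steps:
W(x) = 4
p(S) = 0
p(H(W(0)))*(-452 - 1481) = 0*(-452 - 1481) = 0*(-1933) = 0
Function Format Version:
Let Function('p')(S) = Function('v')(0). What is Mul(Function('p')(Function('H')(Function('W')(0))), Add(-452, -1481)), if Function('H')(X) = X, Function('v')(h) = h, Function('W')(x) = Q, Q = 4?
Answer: 0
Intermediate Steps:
Function('W')(x) = 4
Function('p')(S) = 0
Mul(Function('p')(Function('H')(Function('W')(0))), Add(-452, -1481)) = Mul(0, Add(-452, -1481)) = Mul(0, -1933) = 0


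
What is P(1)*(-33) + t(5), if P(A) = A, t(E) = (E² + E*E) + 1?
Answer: 18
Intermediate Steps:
t(E) = 1 + 2*E² (t(E) = (E² + E²) + 1 = 2*E² + 1 = 1 + 2*E²)
P(1)*(-33) + t(5) = 1*(-33) + (1 + 2*5²) = -33 + (1 + 2*25) = -33 + (1 + 50) = -33 + 51 = 18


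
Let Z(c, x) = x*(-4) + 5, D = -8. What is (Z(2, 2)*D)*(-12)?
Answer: -288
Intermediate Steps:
Z(c, x) = 5 - 4*x (Z(c, x) = -4*x + 5 = 5 - 4*x)
(Z(2, 2)*D)*(-12) = ((5 - 4*2)*(-8))*(-12) = ((5 - 8)*(-8))*(-12) = -3*(-8)*(-12) = 24*(-12) = -288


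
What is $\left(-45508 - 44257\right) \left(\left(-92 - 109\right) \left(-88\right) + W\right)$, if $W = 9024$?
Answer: $-2397802680$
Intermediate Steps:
$\left(-45508 - 44257\right) \left(\left(-92 - 109\right) \left(-88\right) + W\right) = \left(-45508 - 44257\right) \left(\left(-92 - 109\right) \left(-88\right) + 9024\right) = - 89765 \left(\left(-201\right) \left(-88\right) + 9024\right) = - 89765 \left(17688 + 9024\right) = \left(-89765\right) 26712 = -2397802680$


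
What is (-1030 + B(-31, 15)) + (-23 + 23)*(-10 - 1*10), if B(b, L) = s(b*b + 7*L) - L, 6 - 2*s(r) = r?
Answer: -1575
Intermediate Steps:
s(r) = 3 - r/2
B(b, L) = 3 - 9*L/2 - b²/2 (B(b, L) = (3 - (b*b + 7*L)/2) - L = (3 - (b² + 7*L)/2) - L = (3 + (-7*L/2 - b²/2)) - L = (3 - 7*L/2 - b²/2) - L = 3 - 9*L/2 - b²/2)
(-1030 + B(-31, 15)) + (-23 + 23)*(-10 - 1*10) = (-1030 + (3 - 9/2*15 - ½*(-31)²)) + (-23 + 23)*(-10 - 1*10) = (-1030 + (3 - 135/2 - ½*961)) + 0*(-10 - 10) = (-1030 + (3 - 135/2 - 961/2)) + 0*(-20) = (-1030 - 545) + 0 = -1575 + 0 = -1575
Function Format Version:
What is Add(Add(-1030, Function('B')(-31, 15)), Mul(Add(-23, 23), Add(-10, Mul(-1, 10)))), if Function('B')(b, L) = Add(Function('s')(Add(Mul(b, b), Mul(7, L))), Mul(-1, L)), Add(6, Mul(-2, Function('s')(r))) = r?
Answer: -1575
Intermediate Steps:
Function('s')(r) = Add(3, Mul(Rational(-1, 2), r))
Function('B')(b, L) = Add(3, Mul(Rational(-9, 2), L), Mul(Rational(-1, 2), Pow(b, 2))) (Function('B')(b, L) = Add(Add(3, Mul(Rational(-1, 2), Add(Mul(b, b), Mul(7, L)))), Mul(-1, L)) = Add(Add(3, Mul(Rational(-1, 2), Add(Pow(b, 2), Mul(7, L)))), Mul(-1, L)) = Add(Add(3, Add(Mul(Rational(-7, 2), L), Mul(Rational(-1, 2), Pow(b, 2)))), Mul(-1, L)) = Add(Add(3, Mul(Rational(-7, 2), L), Mul(Rational(-1, 2), Pow(b, 2))), Mul(-1, L)) = Add(3, Mul(Rational(-9, 2), L), Mul(Rational(-1, 2), Pow(b, 2))))
Add(Add(-1030, Function('B')(-31, 15)), Mul(Add(-23, 23), Add(-10, Mul(-1, 10)))) = Add(Add(-1030, Add(3, Mul(Rational(-9, 2), 15), Mul(Rational(-1, 2), Pow(-31, 2)))), Mul(Add(-23, 23), Add(-10, Mul(-1, 10)))) = Add(Add(-1030, Add(3, Rational(-135, 2), Mul(Rational(-1, 2), 961))), Mul(0, Add(-10, -10))) = Add(Add(-1030, Add(3, Rational(-135, 2), Rational(-961, 2))), Mul(0, -20)) = Add(Add(-1030, -545), 0) = Add(-1575, 0) = -1575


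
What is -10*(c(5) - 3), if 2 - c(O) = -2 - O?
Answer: -60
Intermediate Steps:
c(O) = 4 + O (c(O) = 2 - (-2 - O) = 2 + (2 + O) = 4 + O)
-10*(c(5) - 3) = -10*((4 + 5) - 3) = -10*(9 - 3) = -10*6 = -60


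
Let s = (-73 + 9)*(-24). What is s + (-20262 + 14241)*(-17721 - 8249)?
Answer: 156366906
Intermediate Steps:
s = 1536 (s = -64*(-24) = 1536)
s + (-20262 + 14241)*(-17721 - 8249) = 1536 + (-20262 + 14241)*(-17721 - 8249) = 1536 - 6021*(-25970) = 1536 + 156365370 = 156366906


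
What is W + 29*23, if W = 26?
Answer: 693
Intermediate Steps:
W + 29*23 = 26 + 29*23 = 26 + 667 = 693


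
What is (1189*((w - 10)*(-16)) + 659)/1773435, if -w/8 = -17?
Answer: -479273/354687 ≈ -1.3513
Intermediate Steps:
w = 136 (w = -8*(-17) = 136)
(1189*((w - 10)*(-16)) + 659)/1773435 = (1189*((136 - 10)*(-16)) + 659)/1773435 = (1189*(126*(-16)) + 659)*(1/1773435) = (1189*(-2016) + 659)*(1/1773435) = (-2397024 + 659)*(1/1773435) = -2396365*1/1773435 = -479273/354687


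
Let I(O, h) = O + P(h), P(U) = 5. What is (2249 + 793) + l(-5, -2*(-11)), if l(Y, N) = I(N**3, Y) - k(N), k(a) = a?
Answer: 13673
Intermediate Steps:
I(O, h) = 5 + O (I(O, h) = O + 5 = 5 + O)
l(Y, N) = 5 + N**3 - N (l(Y, N) = (5 + N**3) - N = 5 + N**3 - N)
(2249 + 793) + l(-5, -2*(-11)) = (2249 + 793) + (5 + (-2*(-11))**3 - (-2)*(-11)) = 3042 + (5 + 22**3 - 1*22) = 3042 + (5 + 10648 - 22) = 3042 + 10631 = 13673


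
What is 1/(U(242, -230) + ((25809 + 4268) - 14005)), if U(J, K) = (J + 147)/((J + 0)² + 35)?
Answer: 58599/941803517 ≈ 6.2220e-5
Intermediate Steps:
U(J, K) = (147 + J)/(35 + J²) (U(J, K) = (147 + J)/(J² + 35) = (147 + J)/(35 + J²))
1/(U(242, -230) + ((25809 + 4268) - 14005)) = 1/((147 + 242)/(35 + 242²) + ((25809 + 4268) - 14005)) = 1/(389/(35 + 58564) + (30077 - 14005)) = 1/(389/58599 + 16072) = 1/(941803517/58599) = 58599/941803517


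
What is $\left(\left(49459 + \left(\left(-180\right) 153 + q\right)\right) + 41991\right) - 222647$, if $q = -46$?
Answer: $-158783$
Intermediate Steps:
$\left(\left(49459 + \left(\left(-180\right) 153 + q\right)\right) + 41991\right) - 222647 = \left(\left(49459 - 27586\right) + 41991\right) - 222647 = \left(21873 + 41991\right) - 222647 = 63864 - 222647 = -158783$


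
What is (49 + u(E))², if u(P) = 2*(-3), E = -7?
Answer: 1849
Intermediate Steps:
u(P) = -6
(49 + u(E))² = (49 - 6)² = 43² = 1849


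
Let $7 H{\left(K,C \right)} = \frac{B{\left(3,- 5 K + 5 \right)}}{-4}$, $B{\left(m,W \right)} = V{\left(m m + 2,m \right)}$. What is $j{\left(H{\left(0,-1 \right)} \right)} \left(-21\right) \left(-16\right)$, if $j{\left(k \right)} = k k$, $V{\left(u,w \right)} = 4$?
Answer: $\frac{48}{7} \approx 6.8571$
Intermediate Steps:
$B{\left(m,W \right)} = 4$
$H{\left(K,C \right)} = - \frac{1}{7}$ ($H{\left(K,C \right)} = \frac{4 \frac{1}{-4}}{7} = \frac{4 \left(- \frac{1}{4}\right)}{7} = \frac{1}{7} \left(-1\right) = - \frac{1}{7}$)
$j{\left(k \right)} = k^{2}$
$j{\left(H{\left(0,-1 \right)} \right)} \left(-21\right) \left(-16\right) = \left(- \frac{1}{7}\right)^{2} \left(-21\right) \left(-16\right) = \frac{1}{49} \left(-21\right) \left(-16\right) = \left(- \frac{3}{7}\right) \left(-16\right) = \frac{48}{7}$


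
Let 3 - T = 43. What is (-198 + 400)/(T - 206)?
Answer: -101/123 ≈ -0.82114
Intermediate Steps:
T = -40 (T = 3 - 1*43 = 3 - 43 = -40)
(-198 + 400)/(T - 206) = (-198 + 400)/(-40 - 206) = 202/(-246) = 202*(-1/246) = -101/123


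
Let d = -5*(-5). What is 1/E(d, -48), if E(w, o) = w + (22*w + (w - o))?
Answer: 1/648 ≈ 0.0015432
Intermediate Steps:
d = 25
E(w, o) = -o + 24*w (E(w, o) = w + (-o + 23*w) = -o + 24*w)
1/E(d, -48) = 1/(-1*(-48) + 24*25) = 1/(48 + 600) = 1/648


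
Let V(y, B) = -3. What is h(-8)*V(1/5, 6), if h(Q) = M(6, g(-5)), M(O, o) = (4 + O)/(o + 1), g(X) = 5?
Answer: -5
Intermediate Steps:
M(O, o) = (4 + O)/(1 + o)
h(Q) = 5/3 (h(Q) = (4 + 6)/(1 + 5) = 10/6 = (⅙)*10 = 5/3)
h(-8)*V(1/5, 6) = (5/3)*(-3) = -5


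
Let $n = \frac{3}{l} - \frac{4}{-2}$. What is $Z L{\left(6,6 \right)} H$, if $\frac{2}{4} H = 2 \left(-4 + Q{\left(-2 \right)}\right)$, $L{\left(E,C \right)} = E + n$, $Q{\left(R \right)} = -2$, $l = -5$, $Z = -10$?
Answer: $1776$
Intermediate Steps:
$n = \frac{7}{5}$ ($n = \frac{3}{-5} - \frac{4}{-2} = 3 \left(- \frac{1}{5}\right) - -2 = - \frac{3}{5} + 2 = \frac{7}{5} \approx 1.4$)
$L{\left(E,C \right)} = \frac{7}{5} + E$ ($L{\left(E,C \right)} = E + \frac{7}{5} = \frac{7}{5} + E$)
$H = -24$ ($H = 2 \cdot 2 \left(-4 - 2\right) = 2 \cdot 2 \left(-6\right) = 2 \left(-12\right) = -24$)
$Z L{\left(6,6 \right)} H = - 10 \left(\frac{7}{5} + 6\right) \left(-24\right) = \left(-10\right) \frac{37}{5} \left(-24\right) = \left(-74\right) \left(-24\right) = 1776$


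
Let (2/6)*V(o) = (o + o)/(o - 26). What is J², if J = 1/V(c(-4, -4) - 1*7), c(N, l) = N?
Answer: 1369/4356 ≈ 0.31428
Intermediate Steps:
V(o) = 6*o/(-26 + o) (V(o) = 3*((o + o)/(o - 26)) = 3*((2*o)/(-26 + o)) = 3*(2*o/(-26 + o)) = 6*o/(-26 + o))
J = 37/66 (J = 1/(6*(-4 - 1*7)/(-26 + (-4 - 1*7))) = 1/(6*(-4 - 7)/(-26 + (-4 - 7))) = 1/(6*(-11)/(-26 - 11)) = 1/(6*(-11)/(-37)) = 1/(6*(-11)*(-1/37)) = 1/(66/37) = 37/66 ≈ 0.56061)
J² = (37/66)² = 1369/4356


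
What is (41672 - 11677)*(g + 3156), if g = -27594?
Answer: -733017810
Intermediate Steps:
(41672 - 11677)*(g + 3156) = (41672 - 11677)*(-27594 + 3156) = 29995*(-24438) = -733017810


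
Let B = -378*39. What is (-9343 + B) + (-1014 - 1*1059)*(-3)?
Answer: -17866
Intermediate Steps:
B = -14742
(-9343 + B) + (-1014 - 1*1059)*(-3) = (-9343 - 14742) + (-1014 - 1*1059)*(-3) = -24085 + (-1014 - 1059)*(-3) = -24085 - 2073*(-3) = -24085 + 6219 = -17866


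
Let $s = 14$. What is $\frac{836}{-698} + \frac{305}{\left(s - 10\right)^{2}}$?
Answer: $\frac{99757}{5584} \approx 17.865$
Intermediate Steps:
$\frac{836}{-698} + \frac{305}{\left(s - 10\right)^{2}} = \frac{836}{-698} + \frac{305}{\left(14 - 10\right)^{2}} = 836 \left(- \frac{1}{698}\right) + \frac{305}{4^{2}} = - \frac{418}{349} + \frac{305}{16} = \frac{99757}{5584}$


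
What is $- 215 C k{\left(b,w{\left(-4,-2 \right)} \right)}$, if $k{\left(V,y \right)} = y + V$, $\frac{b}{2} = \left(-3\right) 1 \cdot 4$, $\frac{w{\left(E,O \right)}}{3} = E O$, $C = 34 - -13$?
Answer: $0$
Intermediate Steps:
$C = 47$ ($C = 34 + 13 = 47$)
$w{\left(E,O \right)} = 3 E O$
$b = -24$ ($b = 2 \left(-3\right) 1 \cdot 4 = 2 \left(\left(-3\right) 4\right) = 2 \left(-12\right) = -24$)
$k{\left(V,y \right)} = V + y$
$- 215 C k{\left(b,w{\left(-4,-2 \right)} \right)} = \left(-215\right) 47 \left(-24 + 3 \left(-4\right) \left(-2\right)\right) = - 10105 \left(-24 + 24\right) = \left(-10105\right) 0 = 0$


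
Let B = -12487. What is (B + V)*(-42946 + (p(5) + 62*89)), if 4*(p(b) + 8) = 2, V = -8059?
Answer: 769149783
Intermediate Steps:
p(b) = -15/2 (p(b) = -8 + (¼)*2 = -8 + ½ = -15/2)
(B + V)*(-42946 + (p(5) + 62*89)) = (-12487 - 8059)*(-42946 + (-15/2 + 62*89)) = -20546*(-42946 + (-15/2 + 5518)) = -20546*(-42946 + 11021/2) = -20546*(-74871/2) = 769149783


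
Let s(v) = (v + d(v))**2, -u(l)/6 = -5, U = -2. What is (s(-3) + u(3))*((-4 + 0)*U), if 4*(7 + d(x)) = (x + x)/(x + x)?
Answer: 2001/2 ≈ 1000.5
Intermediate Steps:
d(x) = -27/4 (d(x) = -7 + ((x + x)/(x + x))/4 = -7 + ((2*x)/((2*x)))/4 = -7 + ((2*x)*(1/(2*x)))/4 = -7 + (1/4)*1 = -7 + 1/4 = -27/4)
u(l) = 30 (u(l) = -6*(-5) = 30)
s(v) = (-27/4 + v)**2 (s(v) = (v - 27/4)**2 = (-27/4 + v)**2)
(s(-3) + u(3))*((-4 + 0)*U) = ((-27 + 4*(-3))**2/16 + 30)*((-4 + 0)*(-2)) = ((-27 - 12)**2/16 + 30)*(-4*(-2)) = ((1/16)*(-39)**2 + 30)*8 = ((1/16)*1521 + 30)*8 = (1521/16 + 30)*8 = (2001/16)*8 = 2001/2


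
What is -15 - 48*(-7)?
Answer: 321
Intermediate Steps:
-15 - 48*(-7) = -15 + 336 = 321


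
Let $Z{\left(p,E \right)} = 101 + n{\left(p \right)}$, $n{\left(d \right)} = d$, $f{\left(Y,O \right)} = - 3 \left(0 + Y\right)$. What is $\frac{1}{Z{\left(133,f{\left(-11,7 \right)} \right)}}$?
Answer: $\frac{1}{234} \approx 0.0042735$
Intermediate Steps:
$f{\left(Y,O \right)} = - 3 Y$
$Z{\left(p,E \right)} = 101 + p$
$\frac{1}{Z{\left(133,f{\left(-11,7 \right)} \right)}} = \frac{1}{101 + 133} = \frac{1}{234}$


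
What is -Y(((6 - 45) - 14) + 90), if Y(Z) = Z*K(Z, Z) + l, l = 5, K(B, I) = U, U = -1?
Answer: 32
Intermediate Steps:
K(B, I) = -1
Y(Z) = 5 - Z (Y(Z) = Z*(-1) + 5 = -Z + 5 = 5 - Z)
-Y(((6 - 45) - 14) + 90) = -(5 - (((6 - 45) - 14) + 90)) = -(5 - ((-39 - 14) + 90)) = -(5 - (-53 + 90)) = -(5 - 1*37) = -(5 - 37) = -1*(-32) = 32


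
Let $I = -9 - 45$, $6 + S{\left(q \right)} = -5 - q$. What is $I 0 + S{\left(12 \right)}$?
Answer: $-23$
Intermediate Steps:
$S{\left(q \right)} = -11 - q$ ($S{\left(q \right)} = -6 - \left(5 + q\right) = -11 - q$)
$I = -54$
$I 0 + S{\left(12 \right)} = \left(-54\right) 0 - 23 = 0 - 23 = -23$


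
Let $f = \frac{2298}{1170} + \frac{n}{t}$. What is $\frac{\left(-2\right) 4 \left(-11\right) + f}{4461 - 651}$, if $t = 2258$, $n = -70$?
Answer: $\frac{9899611}{419395275} \approx 0.023604$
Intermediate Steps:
$f = \frac{425582}{220155}$ ($f = \frac{2298}{1170} - \frac{70}{2258} = 2298 \cdot \frac{1}{1170} - \frac{35}{1129} = \frac{383}{195} - \frac{35}{1129} = \frac{425582}{220155} \approx 1.9331$)
$\frac{\left(-2\right) 4 \left(-11\right) + f}{4461 - 651} = \frac{\left(-2\right) 4 \left(-11\right) + \frac{425582}{220155}}{4461 - 651} = \frac{\left(-8\right) \left(-11\right) + \frac{425582}{220155}}{3810} = \left(88 + \frac{425582}{220155}\right) \frac{1}{3810} = \frac{19799222}{220155} \cdot \frac{1}{3810} = \frac{9899611}{419395275}$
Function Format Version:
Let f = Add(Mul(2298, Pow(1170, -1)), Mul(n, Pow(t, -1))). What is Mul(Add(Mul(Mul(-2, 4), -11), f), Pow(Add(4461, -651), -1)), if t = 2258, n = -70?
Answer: Rational(9899611, 419395275) ≈ 0.023604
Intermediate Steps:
f = Rational(425582, 220155) (f = Add(Mul(2298, Pow(1170, -1)), Mul(-70, Pow(2258, -1))) = Add(Mul(2298, Rational(1, 1170)), Mul(-70, Rational(1, 2258))) = Add(Rational(383, 195), Rational(-35, 1129)) = Rational(425582, 220155) ≈ 1.9331)
Mul(Add(Mul(Mul(-2, 4), -11), f), Pow(Add(4461, -651), -1)) = Mul(Add(Mul(Mul(-2, 4), -11), Rational(425582, 220155)), Pow(Add(4461, -651), -1)) = Mul(Add(Mul(-8, -11), Rational(425582, 220155)), Pow(3810, -1)) = Mul(Add(88, Rational(425582, 220155)), Rational(1, 3810)) = Mul(Rational(19799222, 220155), Rational(1, 3810)) = Rational(9899611, 419395275)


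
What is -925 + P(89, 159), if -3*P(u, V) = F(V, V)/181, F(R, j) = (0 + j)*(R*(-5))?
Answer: -125290/181 ≈ -692.21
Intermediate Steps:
F(R, j) = -5*R*j (F(R, j) = j*(-5*R) = -5*R*j)
P(u, V) = 5*V²/543 (P(u, V) = -(-5*V*V)/(3*181) = -(-5*V²)/(3*181) = -(-5)*V²/543 = 5*V²/543)
-925 + P(89, 159) = -925 + (5/543)*159² = -925 + (5/543)*25281 = -925 + 42135/181 = -125290/181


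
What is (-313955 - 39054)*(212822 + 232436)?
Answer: -157180081322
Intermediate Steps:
(-313955 - 39054)*(212822 + 232436) = -353009*445258 = -157180081322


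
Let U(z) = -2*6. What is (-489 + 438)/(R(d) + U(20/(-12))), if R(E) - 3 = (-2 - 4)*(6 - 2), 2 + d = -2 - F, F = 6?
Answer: 17/11 ≈ 1.5455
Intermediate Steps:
U(z) = -12
d = -10 (d = -2 + (-2 - 1*6) = -2 + (-2 - 6) = -2 - 8 = -10)
R(E) = -21 (R(E) = 3 + (-2 - 4)*(6 - 2) = 3 - 6*4 = 3 - 24 = -21)
(-489 + 438)/(R(d) + U(20/(-12))) = (-489 + 438)/(-21 - 12) = -51/(-33) = -51*(-1/33) = 17/11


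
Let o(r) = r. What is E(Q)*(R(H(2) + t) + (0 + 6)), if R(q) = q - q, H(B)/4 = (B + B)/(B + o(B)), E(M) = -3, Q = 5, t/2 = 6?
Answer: -18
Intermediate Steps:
t = 12 (t = 2*6 = 12)
H(B) = 4 (H(B) = 4*((B + B)/(B + B)) = 4*((2*B)/((2*B))) = 4*((2*B)*(1/(2*B))) = 4*1 = 4)
R(q) = 0
E(Q)*(R(H(2) + t) + (0 + 6)) = -3*(0 + (0 + 6)) = -3*(0 + 6) = -3*6 = -18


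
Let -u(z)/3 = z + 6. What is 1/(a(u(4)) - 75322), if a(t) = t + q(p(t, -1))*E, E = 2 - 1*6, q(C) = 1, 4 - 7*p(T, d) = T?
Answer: -1/75356 ≈ -1.3270e-5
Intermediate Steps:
p(T, d) = 4/7 - T/7
E = -4 (E = 2 - 6 = -4)
u(z) = -18 - 3*z (u(z) = -3*(z + 6) = -3*(6 + z) = -18 - 3*z)
a(t) = -4 + t (a(t) = t + 1*(-4) = t - 4 = -4 + t)
1/(a(u(4)) - 75322) = 1/((-4 + (-18 - 3*4)) - 75322) = 1/((-4 + (-18 - 12)) - 75322) = 1/((-4 - 30) - 75322) = 1/(-34 - 75322) = 1/(-75356) = -1/75356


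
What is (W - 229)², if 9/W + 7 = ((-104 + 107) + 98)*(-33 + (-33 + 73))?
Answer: 25693204681/490000 ≈ 52435.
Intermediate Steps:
W = 9/700 (W = 9/(-7 + ((-104 + 107) + 98)*(-33 + (-33 + 73))) = 9/(-7 + (3 + 98)*(-33 + 40)) = 9/(-7 + 101*7) = 9/(-7 + 707) = 9/700 ≈ 0.012857)
(W - 229)² = (9/700 - 229)² = (-160291/700)² = 25693204681/490000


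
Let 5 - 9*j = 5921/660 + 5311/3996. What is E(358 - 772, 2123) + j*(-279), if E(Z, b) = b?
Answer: 251352389/109890 ≈ 2287.3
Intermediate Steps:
j = -582449/989010 (j = 5/9 - (5921/660 + 5311/3996)/9 = 5/9 - 1/9*1131899/109890 = 5/9 - 1131899/989010 = -582449/989010 ≈ -0.58892)
E(358 - 772, 2123) + j*(-279) = 2123 - 582449/989010*(-279) = 2123 + 18055919/109890 = 251352389/109890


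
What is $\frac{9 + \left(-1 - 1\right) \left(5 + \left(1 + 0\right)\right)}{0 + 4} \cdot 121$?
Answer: $- \frac{363}{4} \approx -90.75$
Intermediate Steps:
$\frac{9 + \left(-1 - 1\right) \left(5 + \left(1 + 0\right)\right)}{0 + 4} \cdot 121 = \frac{9 - 2 \left(5 + 1\right)}{4} \cdot 121 = \left(9 - 12\right) \frac{1}{4} \cdot 121 = \left(-3\right) \frac{1}{4} \cdot 121 = \left(- \frac{3}{4}\right) 121 = - \frac{363}{4}$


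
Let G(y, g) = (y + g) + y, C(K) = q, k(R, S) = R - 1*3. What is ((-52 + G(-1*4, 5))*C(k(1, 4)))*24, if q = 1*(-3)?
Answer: 3960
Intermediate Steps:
k(R, S) = -3 + R (k(R, S) = R - 3 = -3 + R)
q = -3
C(K) = -3
G(y, g) = g + 2*y (G(y, g) = (g + y) + y = g + 2*y)
((-52 + G(-1*4, 5))*C(k(1, 4)))*24 = ((-52 + (5 + 2*(-1*4)))*(-3))*24 = ((-52 + (5 + 2*(-4)))*(-3))*24 = ((-52 + (5 - 8))*(-3))*24 = ((-52 - 3)*(-3))*24 = -55*(-3)*24 = 165*24 = 3960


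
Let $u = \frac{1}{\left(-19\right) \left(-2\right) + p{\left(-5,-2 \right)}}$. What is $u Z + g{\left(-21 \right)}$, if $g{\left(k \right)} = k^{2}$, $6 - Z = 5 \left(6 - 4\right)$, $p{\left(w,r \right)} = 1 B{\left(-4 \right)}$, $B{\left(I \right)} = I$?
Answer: $\frac{7495}{17} \approx 440.88$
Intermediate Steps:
$p{\left(w,r \right)} = -4$ ($p{\left(w,r \right)} = 1 \left(-4\right) = -4$)
$Z = -4$ ($Z = 6 - 5 \left(6 - 4\right) = 6 - 5 \cdot 2 = 6 - 10 = -4$)
$u = \frac{1}{34}$ ($u = \frac{1}{\left(-19\right) \left(-2\right) - 4} = \frac{1}{38 - 4} = \frac{1}{34} \approx 0.029412$)
$u Z + g{\left(-21 \right)} = \frac{1}{34} \left(-4\right) + \left(-21\right)^{2} = - \frac{2}{17} + 441 = \frac{7495}{17}$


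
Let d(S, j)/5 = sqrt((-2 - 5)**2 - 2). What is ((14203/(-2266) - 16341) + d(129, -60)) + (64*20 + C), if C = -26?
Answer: -34201345/2266 + 5*sqrt(47) ≈ -15059.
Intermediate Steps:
d(S, j) = 5*sqrt(47) (d(S, j) = 5*sqrt((-2 - 5)**2 - 2) = 5*sqrt((-7)**2 - 2) = 5*sqrt(49 - 2) = 5*sqrt(47))
((14203/(-2266) - 16341) + d(129, -60)) + (64*20 + C) = ((14203/(-2266) - 16341) + 5*sqrt(47)) + (64*20 - 26) = ((14203*(-1/2266) - 16341) + 5*sqrt(47)) + (1280 - 26) = ((-14203/2266 - 16341) + 5*sqrt(47)) + 1254 = (-37042909/2266 + 5*sqrt(47)) + 1254 = -34201345/2266 + 5*sqrt(47)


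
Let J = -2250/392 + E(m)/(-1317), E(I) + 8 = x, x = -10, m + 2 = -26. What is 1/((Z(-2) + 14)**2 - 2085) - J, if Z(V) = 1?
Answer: 57270881/10002615 ≈ 5.7256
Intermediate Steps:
m = -28 (m = -2 - 26 = -28)
E(I) = -18 (E(I) = -8 - 10 = -18)
J = -492699/86044 (J = -2250/392 - 18/(-1317) = -2250*1/392 - 18*(-1/1317) = -1125/196 + 6/439 = -492699/86044 ≈ -5.7261)
1/((Z(-2) + 14)**2 - 2085) - J = 1/((1 + 14)**2 - 2085) - 1*(-492699/86044) = 1/(15**2 - 2085) + 492699/86044 = 1/(225 - 2085) + 492699/86044 = 1/(-1860) + 492699/86044 = -1/1860 + 492699/86044 = 57270881/10002615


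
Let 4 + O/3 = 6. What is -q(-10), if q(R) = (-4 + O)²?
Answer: -4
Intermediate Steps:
O = 6 (O = -12 + 3*6 = -12 + 18 = 6)
q(R) = 4 (q(R) = (-4 + 6)² = 2² = 4)
-q(-10) = -1*4 = -4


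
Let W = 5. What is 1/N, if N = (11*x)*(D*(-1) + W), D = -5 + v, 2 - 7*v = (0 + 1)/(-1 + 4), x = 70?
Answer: 3/22550 ≈ 0.00013304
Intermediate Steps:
v = 5/21 (v = 2/7 - (0 + 1)/(7*(-1 + 4)) = 2/7 - 1/(7*3) = 2/7 - ⅐*⅓ = 2/7 - 1/21 = 5/21 ≈ 0.23810)
D = -100/21 (D = -5 + 5/21 = -100/21 ≈ -4.7619)
N = 22550/3 (N = (11*70)*(-100/21*(-1) + 5) = 770*(100/21 + 5) = 770*(205/21) = 22550/3 ≈ 7516.7)
1/N = 1/(22550/3) = 3/22550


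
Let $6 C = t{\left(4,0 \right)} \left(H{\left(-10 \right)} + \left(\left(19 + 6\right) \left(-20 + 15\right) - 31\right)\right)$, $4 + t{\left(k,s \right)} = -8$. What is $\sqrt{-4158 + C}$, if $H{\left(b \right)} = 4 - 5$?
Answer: $62 i \approx 62.0 i$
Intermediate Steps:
$H{\left(b \right)} = -1$ ($H{\left(b \right)} = 4 - 5 = -1$)
$t{\left(k,s \right)} = -12$ ($t{\left(k,s \right)} = -4 - 8 = -12$)
$C = 314$ ($C = \frac{\left(-12\right) \left(-1 + \left(\left(19 + 6\right) \left(-20 + 15\right) - 31\right)\right)}{6} = \frac{\left(-12\right) \left(-1 + \left(25 \left(-5\right) - 31\right)\right)}{6} = \frac{\left(-12\right) \left(-1 - 156\right)}{6} = \frac{\left(-12\right) \left(-157\right)}{6} = \frac{1}{6} \cdot 1884 = 314$)
$\sqrt{-4158 + C} = \sqrt{-4158 + 314} = \sqrt{-3844} = 62 i$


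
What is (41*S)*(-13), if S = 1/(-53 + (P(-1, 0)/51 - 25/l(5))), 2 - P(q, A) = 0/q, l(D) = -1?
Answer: 27183/1426 ≈ 19.062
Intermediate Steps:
P(q, A) = 2 (P(q, A) = 2 - 0/q = 2 - 1*0 = 2 + 0 = 2)
S = -51/1426 (S = 1/(-53 + (2/51 - 25/(-1))) = 1/(-53 + (2*(1/51) - 25*(-1))) = 1/(-53 + (2/51 + 25)) = 1/(-53 + 1277/51) = 1/(-1426/51) = -51/1426 ≈ -0.035764)
(41*S)*(-13) = (41*(-51/1426))*(-13) = -2091/1426*(-13) = 27183/1426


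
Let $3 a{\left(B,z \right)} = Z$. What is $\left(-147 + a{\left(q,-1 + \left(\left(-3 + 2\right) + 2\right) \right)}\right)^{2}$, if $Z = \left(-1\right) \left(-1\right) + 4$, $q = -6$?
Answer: $\frac{190096}{9} \approx 21122.0$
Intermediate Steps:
$Z = 5$ ($Z = 1 + 4 = 5$)
$a{\left(B,z \right)} = \frac{5}{3}$ ($a{\left(B,z \right)} = \frac{1}{3} \cdot 5 = \frac{5}{3}$)
$\left(-147 + a{\left(q,-1 + \left(\left(-3 + 2\right) + 2\right) \right)}\right)^{2} = \left(-147 + \frac{5}{3}\right)^{2} = \left(- \frac{436}{3}\right)^{2} = \frac{190096}{9}$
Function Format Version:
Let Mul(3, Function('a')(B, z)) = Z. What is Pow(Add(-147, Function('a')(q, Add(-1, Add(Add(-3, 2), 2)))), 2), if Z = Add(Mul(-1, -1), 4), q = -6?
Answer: Rational(190096, 9) ≈ 21122.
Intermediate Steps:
Z = 5 (Z = Add(1, 4) = 5)
Function('a')(B, z) = Rational(5, 3) (Function('a')(B, z) = Mul(Rational(1, 3), 5) = Rational(5, 3))
Pow(Add(-147, Function('a')(q, Add(-1, Add(Add(-3, 2), 2)))), 2) = Pow(Add(-147, Rational(5, 3)), 2) = Pow(Rational(-436, 3), 2) = Rational(190096, 9)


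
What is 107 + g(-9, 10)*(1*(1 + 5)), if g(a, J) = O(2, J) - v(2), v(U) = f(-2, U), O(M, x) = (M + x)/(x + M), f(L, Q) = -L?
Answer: 101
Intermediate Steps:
O(M, x) = 1 (O(M, x) = (M + x)/(M + x) = 1)
v(U) = 2 (v(U) = -1*(-2) = 2)
g(a, J) = -1 (g(a, J) = 1 - 1*2 = 1 - 2 = -1)
107 + g(-9, 10)*(1*(1 + 5)) = 107 - (1 + 5) = 107 - 6 = 101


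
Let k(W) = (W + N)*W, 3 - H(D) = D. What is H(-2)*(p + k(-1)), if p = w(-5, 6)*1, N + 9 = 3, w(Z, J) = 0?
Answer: 35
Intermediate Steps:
H(D) = 3 - D
N = -6 (N = -9 + 3 = -6)
k(W) = W*(-6 + W) (k(W) = (W - 6)*W = (-6 + W)*W = W*(-6 + W))
p = 0 (p = 0*1 = 0)
H(-2)*(p + k(-1)) = (3 - 1*(-2))*(0 - (-6 - 1)) = (3 + 2)*(0 - 1*(-7)) = 5*(0 + 7) = 5*7 = 35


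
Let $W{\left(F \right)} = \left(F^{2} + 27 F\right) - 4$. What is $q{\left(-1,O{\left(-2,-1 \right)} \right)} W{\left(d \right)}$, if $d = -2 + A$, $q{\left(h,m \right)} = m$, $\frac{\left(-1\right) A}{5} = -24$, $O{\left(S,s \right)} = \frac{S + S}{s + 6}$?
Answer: $- \frac{68424}{5} \approx -13685.0$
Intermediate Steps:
$O{\left(S,s \right)} = \frac{2 S}{6 + s}$
$A = 120$ ($A = \left(-5\right) \left(-24\right) = 120$)
$d = 118$ ($d = -2 + 120 = 118$)
$W{\left(F \right)} = -4 + F^{2} + 27 F$
$q{\left(-1,O{\left(-2,-1 \right)} \right)} W{\left(d \right)} = 2 \left(-2\right) \frac{1}{6 - 1} \left(-4 + 118^{2} + 27 \cdot 118\right) = 2 \left(-2\right) \frac{1}{5} \left(-4 + 13924 + 3186\right) = 2 \left(-2\right) \frac{1}{5} \cdot 17106 = \left(- \frac{4}{5}\right) 17106 = - \frac{68424}{5}$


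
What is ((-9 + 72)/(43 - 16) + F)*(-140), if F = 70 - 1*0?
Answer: -30380/3 ≈ -10127.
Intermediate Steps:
F = 70 (F = 70 + 0 = 70)
((-9 + 72)/(43 - 16) + F)*(-140) = ((-9 + 72)/(43 - 16) + 70)*(-140) = (63/27 + 70)*(-140) = (63*(1/27) + 70)*(-140) = (7/3 + 70)*(-140) = (217/3)*(-140) = -30380/3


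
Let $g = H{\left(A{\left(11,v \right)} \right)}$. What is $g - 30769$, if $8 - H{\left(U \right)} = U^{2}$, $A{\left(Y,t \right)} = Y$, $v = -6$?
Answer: $-30882$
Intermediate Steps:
$H{\left(U \right)} = 8 - U^{2}$
$g = -113$ ($g = 8 - 11^{2} = 8 - 121 = -113$)
$g - 30769 = -113 - 30769 = -30882$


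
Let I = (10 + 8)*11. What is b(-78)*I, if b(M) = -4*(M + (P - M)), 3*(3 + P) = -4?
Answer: 3432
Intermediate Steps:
P = -13/3 (P = -3 + (⅓)*(-4) = -3 - 4/3 = -13/3 ≈ -4.3333)
I = 198 (I = 18*11 = 198)
b(M) = 52/3 (b(M) = -4*(M + (-13/3 - M)) = -4*(-13/3) = 52/3)
b(-78)*I = (52/3)*198 = 3432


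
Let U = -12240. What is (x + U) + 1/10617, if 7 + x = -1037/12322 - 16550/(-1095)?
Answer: -638338731475/52186094 ≈ -12232.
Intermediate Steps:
x = 355231/44238 (x = -7 + (-1037/12322 - 16550/(-1095)) = -7 + (-1037*1/12322 - 16550*(-1/1095)) = -7 + (-17/202 + 3310/219) = -7 + 664897/44238 = 355231/44238 ≈ 8.0300)
(x + U) + 1/10617 = (355231/44238 - 12240) + 1/10617 = -541117889/44238 + 1/10617 = -638338731475/52186094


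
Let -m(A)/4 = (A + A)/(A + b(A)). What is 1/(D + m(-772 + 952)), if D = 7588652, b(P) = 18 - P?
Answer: 1/7588572 ≈ 1.3178e-7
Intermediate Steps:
m(A) = -4*A/9 (m(A) = -4*(A + A)/(A + (18 - A)) = -4*2*A/18 = -4*A/9)
1/(D + m(-772 + 952)) = 1/(7588652 - 4*(-772 + 952)/9) = 1/(7588652 - 4/9*180) = 1/(7588652 - 80) = 1/7588572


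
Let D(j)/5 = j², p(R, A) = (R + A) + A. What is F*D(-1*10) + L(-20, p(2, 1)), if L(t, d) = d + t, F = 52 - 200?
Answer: -74016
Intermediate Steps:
p(R, A) = R + 2*A (p(R, A) = (A + R) + A = R + 2*A)
F = -148
D(j) = 5*j²
F*D(-1*10) + L(-20, p(2, 1)) = -740*(-1*10)² + ((2 + 2*1) - 20) = -740*(-10)² + ((2 + 2) - 20) = -740*100 + (4 - 20) = -148*500 - 16 = -74000 - 16 = -74016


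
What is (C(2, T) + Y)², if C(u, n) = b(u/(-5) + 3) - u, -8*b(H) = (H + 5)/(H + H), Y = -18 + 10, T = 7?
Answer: 1121481/10816 ≈ 103.69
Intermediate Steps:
Y = -8
b(H) = -(5 + H)/(16*H) (b(H) = -(H + 5)/(8*(H + H)) = -(5 + H)/(8*(2*H)) = -(5 + H)*1/(2*H)/8 = -(5 + H)/(16*H))
C(u, n) = -u + (-8 + u/5)/(16*(3 - u/5)) (C(u, n) = (-5 - (u/(-5) + 3))/(16*(u/(-5) + 3)) - u = (-5 - (-u/5 + 3))/(16*(-u/5 + 3)) - u = (-5 - (3 - u/5))/(16*(3 - u/5)) - u = (-5 + (-3 + u/5))/(16*(3 - u/5)) - u = (-8 + u/5)/(16*(3 - u/5)) - u = -u + (-8 + u/5)/(16*(3 - u/5)))
(C(2, T) + Y)² = ((40 - 1*2 - 16*2*(-15 + 2))/(16*(-15 + 2)) - 8)² = ((1/16)*(40 - 2 - 16*2*(-13))/(-13) - 8)² = ((1/16)*(-1/13)*(40 - 2 + 416) - 8)² = ((1/16)*(-1/13)*454 - 8)² = (-227/104 - 8)² = (-1059/104)² = 1121481/10816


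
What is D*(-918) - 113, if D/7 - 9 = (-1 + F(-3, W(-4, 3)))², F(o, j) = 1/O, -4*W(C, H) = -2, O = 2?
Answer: -119107/2 ≈ -59554.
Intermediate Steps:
W(C, H) = ½ (W(C, H) = -¼*(-2) = ½)
F(o, j) = ½ (F(o, j) = 1/2 = ½)
D = 259/4 (D = 63 + 7*(-1 + ½)² = 63 + 7*(-½)² = 63 + 7*(¼) = 63 + 7/4 = 259/4 ≈ 64.750)
D*(-918) - 113 = (259/4)*(-918) - 113 = -118881/2 - 113 = -119107/2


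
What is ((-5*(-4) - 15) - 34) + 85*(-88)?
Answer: -7509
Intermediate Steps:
((-5*(-4) - 15) - 34) + 85*(-88) = ((20 - 15) - 34) - 7480 = (5 - 34) - 7480 = -29 - 7480 = -7509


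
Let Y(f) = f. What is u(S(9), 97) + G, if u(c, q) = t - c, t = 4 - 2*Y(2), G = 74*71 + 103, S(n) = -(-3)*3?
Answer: 5348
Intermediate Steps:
S(n) = 9 (S(n) = -1*(-9) = 9)
G = 5357 (G = 5254 + 103 = 5357)
t = 0 (t = 4 - 2*2 = 4 - 4 = 0)
u(c, q) = -c (u(c, q) = 0 - c = -c)
u(S(9), 97) + G = -1*9 + 5357 = -9 + 5357 = 5348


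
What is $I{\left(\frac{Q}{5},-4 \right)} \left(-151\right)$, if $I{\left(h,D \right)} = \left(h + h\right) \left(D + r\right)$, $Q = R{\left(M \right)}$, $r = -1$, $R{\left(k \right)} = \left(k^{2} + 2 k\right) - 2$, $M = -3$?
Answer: $302$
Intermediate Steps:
$R{\left(k \right)} = -2 + k^{2} + 2 k$
$Q = 1$ ($Q = -2 + \left(-3\right)^{2} + 2 \left(-3\right) = -2 + 9 - 6 = 1$)
$I{\left(h,D \right)} = 2 h \left(-1 + D\right)$ ($I{\left(h,D \right)} = \left(h + h\right) \left(D - 1\right) = 2 h \left(-1 + D\right)$)
$I{\left(\frac{Q}{5},-4 \right)} \left(-151\right) = 2 \cdot 1 \cdot \frac{1}{5} \left(-1 - 4\right) \left(-151\right) = 2 \cdot 1 \cdot \frac{1}{5} \left(-5\right) \left(-151\right) = 2 \cdot \frac{1}{5} \left(-5\right) \left(-151\right) = \left(-2\right) \left(-151\right) = 302$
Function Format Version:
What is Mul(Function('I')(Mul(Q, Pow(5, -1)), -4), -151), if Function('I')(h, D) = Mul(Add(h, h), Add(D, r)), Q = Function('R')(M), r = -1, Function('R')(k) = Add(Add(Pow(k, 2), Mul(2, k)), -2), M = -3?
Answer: 302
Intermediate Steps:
Function('R')(k) = Add(-2, Pow(k, 2), Mul(2, k))
Q = 1 (Q = Add(-2, Pow(-3, 2), Mul(2, -3)) = Add(-2, 9, -6) = 1)
Function('I')(h, D) = Mul(2, h, Add(-1, D)) (Function('I')(h, D) = Mul(Add(h, h), Add(D, -1)) = Mul(Mul(2, h), Add(-1, D)) = Mul(2, h, Add(-1, D)))
Mul(Function('I')(Mul(Q, Pow(5, -1)), -4), -151) = Mul(Mul(2, Mul(1, Pow(5, -1)), Add(-1, -4)), -151) = Mul(Mul(2, Mul(1, Rational(1, 5)), -5), -151) = Mul(Mul(2, Rational(1, 5), -5), -151) = Mul(-2, -151) = 302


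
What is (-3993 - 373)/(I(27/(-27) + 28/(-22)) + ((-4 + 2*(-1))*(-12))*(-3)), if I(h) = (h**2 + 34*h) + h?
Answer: 264143/17568 ≈ 15.035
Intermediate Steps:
I(h) = h**2 + 35*h
(-3993 - 373)/(I(27/(-27) + 28/(-22)) + ((-4 + 2*(-1))*(-12))*(-3)) = (-3993 - 373)/((27/(-27) + 28/(-22))*(35 + (27/(-27) + 28/(-22))) + ((-4 + 2*(-1))*(-12))*(-3)) = -4366/((27*(-1/27) + 28*(-1/22))*(35 + (27*(-1/27) + 28*(-1/22))) + ((-4 - 2)*(-12))*(-3)) = -4366/((-1 - 14/11)*(35 + (-1 - 14/11)) - 6*(-12)*(-3)) = -4366/(-25*(35 - 25/11)/11 + 72*(-3)) = -4366/(-25/11*360/11 - 216) = -4366/(-9000/121 - 216) = -4366/(-35136/121) = -4366*(-121/35136) = 264143/17568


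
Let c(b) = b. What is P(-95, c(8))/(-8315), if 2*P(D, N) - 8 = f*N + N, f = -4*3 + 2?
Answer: 32/8315 ≈ 0.0038485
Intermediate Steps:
f = -10 (f = -12 + 2 = -10)
P(D, N) = 4 - 9*N/2 (P(D, N) = 4 + (-10*N + N)/2 = 4 + (-9*N)/2 = 4 - 9*N/2)
P(-95, c(8))/(-8315) = (4 - 9/2*8)/(-8315) = (4 - 36)*(-1/8315) = -32*(-1/8315) = 32/8315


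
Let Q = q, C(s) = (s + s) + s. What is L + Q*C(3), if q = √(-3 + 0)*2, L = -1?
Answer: -1 + 18*I*√3 ≈ -1.0 + 31.177*I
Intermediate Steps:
C(s) = 3*s (C(s) = 2*s + s = 3*s)
q = 2*I*√3 (q = √(-3)*2 = (I*√3)*2 = 2*I*√3 ≈ 3.4641*I)
Q = 2*I*√3 ≈ 3.4641*I
L + Q*C(3) = -1 + (2*I*√3)*(3*3) = -1 + (2*I*√3)*9 = -1 + 18*I*√3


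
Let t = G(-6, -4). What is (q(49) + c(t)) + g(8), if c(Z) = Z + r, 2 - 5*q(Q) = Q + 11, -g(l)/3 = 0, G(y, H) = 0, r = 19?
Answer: 37/5 ≈ 7.4000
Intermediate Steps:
g(l) = 0 (g(l) = -3*0 = 0)
q(Q) = -9/5 - Q/5 (q(Q) = ⅖ - (Q + 11)/5 = ⅖ - (11 + Q)/5 = ⅖ + (-11/5 - Q/5) = -9/5 - Q/5)
t = 0
c(Z) = 19 + Z (c(Z) = Z + 19 = 19 + Z)
(q(49) + c(t)) + g(8) = ((-9/5 - ⅕*49) + (19 + 0)) + 0 = ((-9/5 - 49/5) + 19) + 0 = (-58/5 + 19) + 0 = 37/5 + 0 = 37/5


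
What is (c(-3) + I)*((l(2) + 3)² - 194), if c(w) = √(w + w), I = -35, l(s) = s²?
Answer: 5075 - 145*I*√6 ≈ 5075.0 - 355.18*I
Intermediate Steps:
c(w) = √2*√w (c(w) = √(2*w) = √2*√w)
(c(-3) + I)*((l(2) + 3)² - 194) = (√2*√(-3) - 35)*((2² + 3)² - 194) = (√2*(I*√3) - 35)*((4 + 3)² - 194) = (I*√6 - 35)*(7² - 194) = (-35 + I*√6)*(49 - 194) = (-35 + I*√6)*(-145) = 5075 - 145*I*√6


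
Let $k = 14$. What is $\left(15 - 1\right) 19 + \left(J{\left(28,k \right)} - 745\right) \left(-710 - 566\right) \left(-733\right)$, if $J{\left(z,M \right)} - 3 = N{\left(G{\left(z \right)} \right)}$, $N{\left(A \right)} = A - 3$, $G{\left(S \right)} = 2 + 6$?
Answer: $-689321730$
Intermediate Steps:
$G{\left(S \right)} = 8$
$N{\left(A \right)} = -3 + A$
$J{\left(z,M \right)} = 8$ ($J{\left(z,M \right)} = 3 + \left(-3 + 8\right) = 3 + 5 = 8$)
$\left(15 - 1\right) 19 + \left(J{\left(28,k \right)} - 745\right) \left(-710 - 566\right) \left(-733\right) = \left(15 - 1\right) 19 + \left(8 - 745\right) \left(-710 - 566\right) \left(-733\right) = 14 \cdot 19 + \left(-737\right) \left(-1276\right) \left(-733\right) = 266 + 940412 \left(-733\right) = 266 - 689321996 = -689321730$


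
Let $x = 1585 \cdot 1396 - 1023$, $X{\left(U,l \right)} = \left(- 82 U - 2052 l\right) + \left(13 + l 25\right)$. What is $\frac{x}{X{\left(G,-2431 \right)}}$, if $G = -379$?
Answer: $\frac{2211637}{4958728} \approx 0.44601$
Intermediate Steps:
$X{\left(U,l \right)} = 13 - 2027 l - 82 U$ ($X{\left(U,l \right)} = \left(- 2052 l - 82 U\right) + \left(13 + 25 l\right) = 13 - 2027 l - 82 U$)
$x = 2211637$ ($x = 2212660 - 1023 = 2211637$)
$\frac{x}{X{\left(G,-2431 \right)}} = \frac{2211637}{13 - -4927637 - -31078} = \frac{2211637}{13 + 4927637 + 31078} = \frac{2211637}{4958728}$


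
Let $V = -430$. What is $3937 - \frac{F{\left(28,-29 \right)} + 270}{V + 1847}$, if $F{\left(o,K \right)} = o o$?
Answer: $\frac{5577675}{1417} \approx 3936.3$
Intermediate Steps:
$F{\left(o,K \right)} = o^{2}$
$3937 - \frac{F{\left(28,-29 \right)} + 270}{V + 1847} = 3937 - \frac{28^{2} + 270}{-430 + 1847} = 3937 - \frac{784 + 270}{1417} = 3937 - 1054 \cdot \frac{1}{1417} = 3937 - \frac{1054}{1417} = \frac{5577675}{1417}$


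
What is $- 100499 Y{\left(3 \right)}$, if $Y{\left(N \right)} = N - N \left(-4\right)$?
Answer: $-1507485$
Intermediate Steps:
$Y{\left(N \right)} = 5 N$ ($Y{\left(N \right)} = N - - 4 N = N + 4 N = 5 N$)
$- 100499 Y{\left(3 \right)} = - 100499 \cdot 5 \cdot 3 = \left(-100499\right) 15 = -1507485$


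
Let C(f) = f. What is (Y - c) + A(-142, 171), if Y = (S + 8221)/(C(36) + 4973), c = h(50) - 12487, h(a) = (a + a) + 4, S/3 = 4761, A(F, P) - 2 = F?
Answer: 61347691/5009 ≈ 12248.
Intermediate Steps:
A(F, P) = 2 + F
S = 14283 (S = 3*4761 = 14283)
h(a) = 4 + 2*a (h(a) = 2*a + 4 = 4 + 2*a)
c = -12383 (c = (4 + 2*50) - 12487 = (4 + 100) - 12487 = 104 - 12487 = -12383)
Y = 22504/5009 (Y = (14283 + 8221)/(36 + 4973) = 22504/5009 ≈ 4.4927)
(Y - c) + A(-142, 171) = (22504/5009 - 1*(-12383)) + (2 - 142) = (22504/5009 + 12383) - 140 = 62048951/5009 - 140 = 61347691/5009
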